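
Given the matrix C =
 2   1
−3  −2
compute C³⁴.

C² = I (check: tr C = 0 and det C = −1), so C³⁴ = I since 34 is even.

[[1, 0], [0, 1]]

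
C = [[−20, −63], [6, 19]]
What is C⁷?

[[−902, −2709], [258, 775]]

tr C = −1 and det C = −2, so the characteristic polynomial is λ² − (−1)λ + (−2) with roots −2 and 1.
Eigenvectors give P = [[−7, 3], [2, −1]] with P⁻¹ = [[−1, −3], [−2, −7]], and C = P·diag(−2, 1)·P⁻¹.
Then C⁷ = P·diag(−128, 1)·P⁻¹ = [[896, 3], [−256, −1]] · [[−1, −3], [−2, −7]] = [[−902, −2709], [258, 775]].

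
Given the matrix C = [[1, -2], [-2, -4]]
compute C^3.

C^2 = [[5, 6], [6, 20]]
C^3 = [[-7, -34], [-34, -92]]

[[-7, -34], [-34, -92]]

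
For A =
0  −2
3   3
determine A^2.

[[−6, −6], [9, 3]]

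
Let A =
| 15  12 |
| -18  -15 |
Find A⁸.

tr A = 0 and det A = -9, so the characteristic polynomial is λ² − (0)λ + (-9) with roots -3 and 3.
Eigenvectors give P = [[-2, -1], [3, 1]] with P⁻¹ = [[1, 1], [-3, -2]], and A = P·diag(-3, 3)·P⁻¹.
Then A⁸ = P·diag(6561, 6561)·P⁻¹ = [[-13122, -6561], [19683, 6561]] · [[1, 1], [-3, -2]] = [[6561, 0], [0, 6561]].

[[6561, 0], [0, 6561]]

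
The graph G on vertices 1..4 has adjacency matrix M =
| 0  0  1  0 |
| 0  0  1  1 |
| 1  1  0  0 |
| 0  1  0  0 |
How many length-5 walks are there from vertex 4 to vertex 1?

3

The number of length-5 walks from vertex 4 to vertex 1 is entry (4,1) of M⁵, where M is the adjacency matrix.
M² = [[1, 1, 0, 0], [1, 2, 0, 0], [0, 0, 2, 1], [0, 0, 1, 1]]
M³ = [[0, 0, 2, 1], [0, 0, 3, 2], [2, 3, 0, 0], [1, 2, 0, 0]]
M⁴ = [[2, 3, 0, 0], [3, 5, 0, 0], [0, 0, 5, 3], [0, 0, 3, 2]]
M⁵ = [[0, 0, 5, 3], [0, 0, 8, 5], [5, 8, 0, 0], [3, 5, 0, 0]]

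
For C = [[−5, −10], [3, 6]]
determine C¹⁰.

[[−5, −10], [3, 6]]

C² = C (a projection; rank 1, trace 1), so C¹⁰ = C.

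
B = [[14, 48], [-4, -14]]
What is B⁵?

[[224, 768], [-64, -224]]

tr B = 0 and det B = -4, so the characteristic polynomial is λ² − (0)λ + (-4) with roots -2 and 2.
Eigenvectors give P = [[-3, 4], [1, -1]] with P⁻¹ = [[1, 4], [1, 3]], and B = P·diag(-2, 2)·P⁻¹.
Then B⁵ = P·diag(-32, 32)·P⁻¹ = [[96, 128], [-32, -32]] · [[1, 4], [1, 3]] = [[224, 768], [-64, -224]].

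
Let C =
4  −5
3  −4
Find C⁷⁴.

C² = I (check: tr C = 0 and det C = −1), so C⁷⁴ = I since 74 is even.

[[1, 0], [0, 1]]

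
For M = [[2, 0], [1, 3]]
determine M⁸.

tr M = 5 and det M = 6, so the characteristic polynomial is λ² − (5)λ + (6) with roots 3 and 2.
Eigenvectors give P = [[0, 1], [-1, -1]] with P⁻¹ = [[-1, -1], [1, 0]], and M = P·diag(3, 2)·P⁻¹.
Then M⁸ = P·diag(6561, 256)·P⁻¹ = [[0, 256], [-6561, -256]] · [[-1, -1], [1, 0]] = [[256, 0], [6305, 6561]].

[[256, 0], [6305, 6561]]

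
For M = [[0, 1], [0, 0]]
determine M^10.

[[0, 0], [0, 0]]

M is strictly triangular, hence nilpotent: M^2 = 0, so M^10 = 0.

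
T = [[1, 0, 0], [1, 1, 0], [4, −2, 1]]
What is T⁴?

[[1, 0, 0], [4, 1, 0], [4, −8, 1]]

T = I + N where N = [[0, 0, 0], [1, 0, 0], [4, −2, 0]] is strictly lower-triangular, so N³ = 0.
(I + N)⁴ = I + 4·N + 6·N² = [[1, 0, 0], [4, 1, 0], [4, −8, 1]].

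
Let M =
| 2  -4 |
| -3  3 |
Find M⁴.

[[556, -740], [-555, 741]]

M² = [[16, -20], [-15, 21]]
M³ = [[92, -124], [-93, 123]]
M⁴ = [[556, -740], [-555, 741]]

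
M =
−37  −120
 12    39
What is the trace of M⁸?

tr M = 2 and det M = −3, so the characteristic polynomial is λ² − (2)λ + (−3) with roots 3 and −1.
Eigenvectors give P = [[−3, 10], [1, −3]] with P⁻¹ = [[3, 10], [1, 3]], and M = P·diag(3, −1)·P⁻¹.
Then M⁸ = P·diag(6561, 1)·P⁻¹ = [[−19683, 10], [6561, −3]] · [[3, 10], [1, 3]] = [[−59039, −196800], [19680, 65601]].

6562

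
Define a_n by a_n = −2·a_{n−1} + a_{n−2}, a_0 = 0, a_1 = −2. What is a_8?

816

With companion matrix Q = [[−2, 1], [1, 0]], [a_n, a_{n−1}]ᵀ = Q·[a_{n−1}, a_{n−2}]ᵀ, so [a_8, a_7]ᵀ = Q⁷·[a_1, a_0]ᵀ.
Q⁷ = [[−408, 169], [169, −70]], giving [a_8, a_7]ᵀ = [[816], [−338]].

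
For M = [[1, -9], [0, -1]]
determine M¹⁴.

[[1, 0], [0, 1]]

M² = I (check: tr M = 0 and det M = -1), so M¹⁴ = I since 14 is even.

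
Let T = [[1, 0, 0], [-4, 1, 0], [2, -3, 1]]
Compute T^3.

[[1, 0, 0], [-12, 1, 0], [42, -9, 1]]

T = I + N where N = [[0, 0, 0], [-4, 0, 0], [2, -3, 0]] is strictly lower-triangular, so N^3 = 0.
(I + N)^3 = I + 3·N + 3·N^2 = [[1, 0, 0], [-12, 1, 0], [42, -9, 1]].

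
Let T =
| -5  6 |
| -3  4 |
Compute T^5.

[[-65, 66], [-33, 34]]

tr T = -1 and det T = -2, so the characteristic polynomial is λ² − (-1)λ + (-2) with roots -2 and 1.
Eigenvectors give P = [[2, 1], [1, 1]] with P⁻¹ = [[1, -1], [-1, 2]], and T = P·diag(-2, 1)·P⁻¹.
Then T^5 = P·diag(-32, 1)·P⁻¹ = [[-64, 1], [-32, 1]] · [[1, -1], [-1, 2]] = [[-65, 66], [-33, 34]].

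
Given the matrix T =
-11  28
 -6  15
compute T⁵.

[[-1451, 3388], [-726, 1695]]

tr T = 4 and det T = 3, so the characteristic polynomial is λ² − (4)λ + (3) with roots 3 and 1.
Eigenvectors give P = [[2, -7], [1, -3]] with P⁻¹ = [[-3, 7], [-1, 2]], and T = P·diag(3, 1)·P⁻¹.
Then T⁵ = P·diag(243, 1)·P⁻¹ = [[486, -7], [243, -3]] · [[-3, 7], [-1, 2]] = [[-1451, 3388], [-726, 1695]].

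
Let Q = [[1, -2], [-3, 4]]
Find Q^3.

[[37, -54], [-81, 118]]

Q^2 = [[7, -10], [-15, 22]]
Q^3 = [[37, -54], [-81, 118]]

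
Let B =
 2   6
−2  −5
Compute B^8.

[[−764, −1530], [510, 1021]]

tr B = −3 and det B = 2, so the characteristic polynomial is λ² − (−3)λ + (2) with roots −1 and −2.
Eigenvectors give P = [[−2, −3], [1, 2]] with P⁻¹ = [[−2, −3], [1, 2]], and B = P·diag(−1, −2)·P⁻¹.
Then B^8 = P·diag(1, 256)·P⁻¹ = [[−2, −768], [1, 512]] · [[−2, −3], [1, 2]] = [[−764, −1530], [510, 1021]].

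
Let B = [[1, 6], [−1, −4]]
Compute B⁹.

tr B = −3 and det B = 2, so the characteristic polynomial is λ² − (−3)λ + (2) with roots −2 and −1.
Eigenvectors give P = [[−2, 3], [1, −1]] with P⁻¹ = [[1, 3], [1, 2]], and B = P·diag(−2, −1)·P⁻¹.
Then B⁹ = P·diag(−512, −1)·P⁻¹ = [[1024, −3], [−512, 1]] · [[1, 3], [1, 2]] = [[1021, 3066], [−511, −1534]].

[[1021, 3066], [−511, −1534]]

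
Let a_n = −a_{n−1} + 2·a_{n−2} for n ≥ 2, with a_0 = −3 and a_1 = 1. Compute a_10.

−1367

With companion matrix Q = [[−1, 2], [1, 0]], [a_n, a_{n−1}]ᵀ = Q·[a_{n−1}, a_{n−2}]ᵀ, so [a_10, a_9]ᵀ = Q⁹·[a_1, a_0]ᵀ.
Q⁹ = [[−341, 342], [171, −170]], giving [a_10, a_9]ᵀ = [[−1367], [681]].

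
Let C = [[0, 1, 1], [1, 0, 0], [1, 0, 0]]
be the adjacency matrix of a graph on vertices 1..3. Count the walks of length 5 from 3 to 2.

0

The number of length-5 walks from vertex 3 to vertex 2 is entry (3,2) of C⁵, where C is the adjacency matrix.
C² = [[2, 0, 0], [0, 1, 1], [0, 1, 1]]
C³ = [[0, 2, 2], [2, 0, 0], [2, 0, 0]]
C⁴ = [[4, 0, 0], [0, 2, 2], [0, 2, 2]]
C⁵ = [[0, 4, 4], [4, 0, 0], [4, 0, 0]]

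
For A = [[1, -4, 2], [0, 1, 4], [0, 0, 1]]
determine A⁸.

A = I + N where N = [[0, -4, 2], [0, 0, 4], [0, 0, 0]] is strictly upper-triangular, so N³ = 0.
(I + N)⁸ = I + 8·N + 28·N² = [[1, -32, -432], [0, 1, 32], [0, 0, 1]].

[[1, -32, -432], [0, 1, 32], [0, 0, 1]]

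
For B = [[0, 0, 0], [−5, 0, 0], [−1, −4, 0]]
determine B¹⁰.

[[0, 0, 0], [0, 0, 0], [0, 0, 0]]

B is strictly triangular, hence nilpotent: B³ = 0, so B¹⁰ = 0.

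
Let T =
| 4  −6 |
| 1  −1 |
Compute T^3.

tr T = 3 and det T = 2, so the characteristic polynomial is λ² − (3)λ + (2) with roots 2 and 1.
Eigenvectors give P = [[−3, −2], [−1, −1]] with P⁻¹ = [[−1, 2], [1, −3]], and T = P·diag(2, 1)·P⁻¹.
Then T^3 = P·diag(8, 1)·P⁻¹ = [[−24, −2], [−8, −1]] · [[−1, 2], [1, −3]] = [[22, −42], [7, −13]].

[[22, −42], [7, −13]]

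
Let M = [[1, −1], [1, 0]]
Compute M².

[[0, −1], [1, −1]]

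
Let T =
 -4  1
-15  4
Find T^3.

T² = I (check: tr T = 0 and det T = -1), so T^3 = T since 3 is odd.

[[-4, 1], [-15, 4]]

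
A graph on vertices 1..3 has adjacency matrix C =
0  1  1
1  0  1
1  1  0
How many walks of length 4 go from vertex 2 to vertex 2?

6

The number of length-4 walks from vertex 2 to vertex 2 is entry (2,2) of C⁴, where C is the adjacency matrix.
C² = [[2, 1, 1], [1, 2, 1], [1, 1, 2]]
C³ = [[2, 3, 3], [3, 2, 3], [3, 3, 2]]
C⁴ = [[6, 5, 5], [5, 6, 5], [5, 5, 6]]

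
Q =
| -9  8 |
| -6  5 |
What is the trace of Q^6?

tr Q = -4 and det Q = 3, so the characteristic polynomial is λ² − (-4)λ + (3) with roots -1 and -3.
Eigenvectors give P = [[1, 4], [1, 3]] with P⁻¹ = [[-3, 4], [1, -1]], and Q = P·diag(-1, -3)·P⁻¹.
Then Q^6 = P·diag(1, 729)·P⁻¹ = [[1, 2916], [1, 2187]] · [[-3, 4], [1, -1]] = [[2913, -2912], [2184, -2183]].

730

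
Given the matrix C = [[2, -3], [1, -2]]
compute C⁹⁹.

[[2, -3], [1, -2]]

C² = I (check: tr C = 0 and det C = -1), so C⁹⁹ = C since 99 is odd.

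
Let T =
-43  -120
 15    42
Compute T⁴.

[[601, 1560], [-195, -504]]

tr T = -1 and det T = -6, so the characteristic polynomial is λ² − (-1)λ + (-6) with roots -3 and 2.
Eigenvectors give P = [[-3, -8], [1, 3]] with P⁻¹ = [[-3, -8], [1, 3]], and T = P·diag(-3, 2)·P⁻¹.
Then T⁴ = P·diag(81, 16)·P⁻¹ = [[-243, -128], [81, 48]] · [[-3, -8], [1, 3]] = [[601, 1560], [-195, -504]].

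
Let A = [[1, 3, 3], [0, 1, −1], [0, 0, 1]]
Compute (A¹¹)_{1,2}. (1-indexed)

A = I + N where N = [[0, 3, 3], [0, 0, −1], [0, 0, 0]] is strictly upper-triangular, so N³ = 0.
(I + N)¹¹ = I + 11·N + 55·N² = [[1, 33, −132], [0, 1, −11], [0, 0, 1]].

33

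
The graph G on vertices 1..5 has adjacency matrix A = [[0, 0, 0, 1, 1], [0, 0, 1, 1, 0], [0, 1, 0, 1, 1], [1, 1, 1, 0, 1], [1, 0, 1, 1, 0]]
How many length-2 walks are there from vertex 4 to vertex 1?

The number of length-2 walks from vertex 4 to vertex 1 is entry (4,1) of A², where A is the adjacency matrix.
A² = [[2, 1, 2, 1, 1], [1, 2, 1, 1, 2], [2, 1, 3, 2, 1], [1, 1, 2, 4, 2], [1, 2, 1, 2, 3]]

1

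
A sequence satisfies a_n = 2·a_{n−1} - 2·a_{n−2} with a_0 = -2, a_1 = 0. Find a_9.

0

With companion matrix M = [[2, -2], [1, 0]], [a_n, a_{n−1}]ᵀ = M·[a_{n−1}, a_{n−2}]ᵀ, so [a_9, a_8]ᵀ = M⁸·[a_1, a_0]ᵀ.
M⁸ = [[16, 0], [0, 16]], giving [a_9, a_8]ᵀ = [[0], [-32]].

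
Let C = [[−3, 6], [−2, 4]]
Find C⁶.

C² = C (a projection; rank 1, trace 1), so C⁶ = C.

[[−3, 6], [−2, 4]]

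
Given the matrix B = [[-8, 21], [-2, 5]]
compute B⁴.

[[106, -315], [30, -89]]

tr B = -3 and det B = 2, so the characteristic polynomial is λ² − (-3)λ + (2) with roots -2 and -1.
Eigenvectors give P = [[7, -3], [2, -1]] with P⁻¹ = [[1, -3], [2, -7]], and B = P·diag(-2, -1)·P⁻¹.
Then B⁴ = P·diag(16, 1)·P⁻¹ = [[112, -3], [32, -1]] · [[1, -3], [2, -7]] = [[106, -315], [30, -89]].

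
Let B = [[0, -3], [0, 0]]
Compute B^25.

B is strictly triangular, hence nilpotent: B^2 = 0, so B^25 = 0.

[[0, 0], [0, 0]]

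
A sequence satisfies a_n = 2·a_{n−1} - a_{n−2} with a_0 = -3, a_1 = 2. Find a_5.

With companion matrix A = [[2, -1], [1, 0]], [a_n, a_{n−1}]ᵀ = A·[a_{n−1}, a_{n−2}]ᵀ, so [a_5, a_4]ᵀ = A^4·[a_1, a_0]ᵀ.
A^4 = [[5, -4], [4, -3]], giving [a_5, a_4]ᵀ = [[22], [17]].

22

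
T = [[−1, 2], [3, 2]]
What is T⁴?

T² = [[7, 2], [3, 10]]
T³ = [[−1, 18], [27, 26]]
T⁴ = [[55, 34], [51, 106]]

[[55, 34], [51, 106]]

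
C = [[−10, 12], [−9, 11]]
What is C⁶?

tr C = 1 and det C = −2, so the characteristic polynomial is λ² − (1)λ + (−2) with roots 2 and −1.
Eigenvectors give P = [[−1, −4], [−1, −3]] with P⁻¹ = [[3, −4], [−1, 1]], and C = P·diag(2, −1)·P⁻¹.
Then C⁶ = P·diag(64, 1)·P⁻¹ = [[−64, −4], [−64, −3]] · [[3, −4], [−1, 1]] = [[−188, 252], [−189, 253]].

[[−188, 252], [−189, 253]]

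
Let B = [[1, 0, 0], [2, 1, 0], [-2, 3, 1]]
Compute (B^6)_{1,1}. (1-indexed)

B = I + N where N = [[0, 0, 0], [2, 0, 0], [-2, 3, 0]] is strictly lower-triangular, so N^3 = 0.
(I + N)^6 = I + 6·N + 15·N^2 = [[1, 0, 0], [12, 1, 0], [78, 18, 1]].

1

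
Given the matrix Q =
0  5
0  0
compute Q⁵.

Q is strictly triangular, hence nilpotent: Q² = 0, so Q⁵ = 0.

[[0, 0], [0, 0]]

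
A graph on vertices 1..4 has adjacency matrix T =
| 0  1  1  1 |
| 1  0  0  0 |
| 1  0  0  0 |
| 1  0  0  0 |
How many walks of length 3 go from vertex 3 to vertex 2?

The number of length-3 walks from vertex 3 to vertex 2 is entry (3,2) of T^3, where T is the adjacency matrix.
T^2 = [[3, 0, 0, 0], [0, 1, 1, 1], [0, 1, 1, 1], [0, 1, 1, 1]]
T^3 = [[0, 3, 3, 3], [3, 0, 0, 0], [3, 0, 0, 0], [3, 0, 0, 0]]

0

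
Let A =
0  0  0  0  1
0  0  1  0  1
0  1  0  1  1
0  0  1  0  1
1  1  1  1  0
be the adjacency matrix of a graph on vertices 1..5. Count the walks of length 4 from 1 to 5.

The number of length-4 walks from vertex 1 to vertex 5 is entry (1,5) of A⁴, where A is the adjacency matrix.
A² = [[1, 1, 1, 1, 0], [1, 2, 1, 2, 1], [1, 1, 3, 1, 2], [1, 2, 1, 2, 1], [0, 1, 2, 1, 4]]
A³ = [[0, 1, 2, 1, 4], [1, 2, 5, 2, 6], [2, 5, 4, 5, 6], [1, 2, 5, 2, 6], [4, 6, 6, 6, 4]]
A⁴ = [[4, 6, 6, 6, 4], [6, 11, 10, 11, 10], [6, 10, 16, 10, 16], [6, 11, 10, 11, 10], [4, 10, 16, 10, 22]]

4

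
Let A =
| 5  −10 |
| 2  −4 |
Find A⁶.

[[5, −10], [2, −4]]

A² = A (a projection; rank 1, trace 1), so A⁶ = A.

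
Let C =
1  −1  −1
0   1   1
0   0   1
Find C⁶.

[[1, −6, −21], [0, 1, 6], [0, 0, 1]]

C = I + N where N = [[0, −1, −1], [0, 0, 1], [0, 0, 0]] is strictly upper-triangular, so N³ = 0.
(I + N)⁶ = I + 6·N + 15·N² = [[1, −6, −21], [0, 1, 6], [0, 0, 1]].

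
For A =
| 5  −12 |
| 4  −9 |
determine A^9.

tr A = −4 and det A = 3, so the characteristic polynomial is λ² − (−4)λ + (3) with roots −1 and −3.
Eigenvectors give P = [[2, −3], [1, −2]] with P⁻¹ = [[2, −3], [1, −2]], and A = P·diag(−1, −3)·P⁻¹.
Then A^9 = P·diag(−1, −19683)·P⁻¹ = [[−2, 59049], [−1, 39366]] · [[2, −3], [1, −2]] = [[59045, −118092], [39364, −78729]].

[[59045, −118092], [39364, −78729]]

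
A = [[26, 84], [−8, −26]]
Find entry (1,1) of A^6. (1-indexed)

tr A = 0 and det A = −4, so the characteristic polynomial is λ² − (0)λ + (−4) with roots 2 and −2.
Eigenvectors give P = [[7, −3], [−2, 1]] with P⁻¹ = [[1, 3], [2, 7]], and A = P·diag(2, −2)·P⁻¹.
Then A^6 = P·diag(64, 64)·P⁻¹ = [[448, −192], [−128, 64]] · [[1, 3], [2, 7]] = [[64, 0], [0, 64]].

64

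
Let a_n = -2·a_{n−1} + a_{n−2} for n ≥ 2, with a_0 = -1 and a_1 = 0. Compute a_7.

With companion matrix M = [[-2, 1], [1, 0]], [a_n, a_{n−1}]ᵀ = M·[a_{n−1}, a_{n−2}]ᵀ, so [a_7, a_6]ᵀ = M⁶·[a_1, a_0]ᵀ.
M⁶ = [[169, -70], [-70, 29]], giving [a_7, a_6]ᵀ = [[70], [-29]].

70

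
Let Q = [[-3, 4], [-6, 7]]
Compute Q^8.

tr Q = 4 and det Q = 3, so the characteristic polynomial is λ² − (4)λ + (3) with roots 3 and 1.
Eigenvectors give P = [[-2, 1], [-3, 1]] with P⁻¹ = [[1, -1], [3, -2]], and Q = P·diag(3, 1)·P⁻¹.
Then Q^8 = P·diag(6561, 1)·P⁻¹ = [[-13122, 1], [-19683, 1]] · [[1, -1], [3, -2]] = [[-13119, 13120], [-19680, 19681]].

[[-13119, 13120], [-19680, 19681]]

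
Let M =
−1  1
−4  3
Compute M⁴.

[[−7, 4], [−16, 9]]

M² = [[−3, 2], [−8, 5]]
M³ = [[−5, 3], [−12, 7]]
M⁴ = [[−7, 4], [−16, 9]]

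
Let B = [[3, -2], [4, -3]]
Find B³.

[[3, -2], [4, -3]]

B² = I (check: tr B = 0 and det B = -1), so B³ = B since 3 is odd.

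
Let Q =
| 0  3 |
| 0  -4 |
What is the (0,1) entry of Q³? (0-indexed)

Q² = [[0, -12], [0, 16]]
Q³ = [[0, 48], [0, -64]]

48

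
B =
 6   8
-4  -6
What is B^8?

tr B = 0 and det B = -4, so the characteristic polynomial is λ² − (0)λ + (-4) with roots -2 and 2.
Eigenvectors give P = [[-1, 2], [1, -1]] with P⁻¹ = [[1, 2], [1, 1]], and B = P·diag(-2, 2)·P⁻¹.
Then B^8 = P·diag(256, 256)·P⁻¹ = [[-256, 512], [256, -256]] · [[1, 2], [1, 1]] = [[256, 0], [0, 256]].

[[256, 0], [0, 256]]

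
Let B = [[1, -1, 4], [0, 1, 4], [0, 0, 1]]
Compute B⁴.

B = I + N where N = [[0, -1, 4], [0, 0, 4], [0, 0, 0]] is strictly upper-triangular, so N³ = 0.
(I + N)⁴ = I + 4·N + 6·N² = [[1, -4, -8], [0, 1, 16], [0, 0, 1]].

[[1, -4, -8], [0, 1, 16], [0, 0, 1]]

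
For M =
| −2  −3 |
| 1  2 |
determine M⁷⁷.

M² = I (check: tr M = 0 and det M = −1), so M⁷⁷ = M since 77 is odd.

[[−2, −3], [1, 2]]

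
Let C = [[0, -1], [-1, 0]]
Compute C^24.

[[1, 0], [0, 1]]

C² = I (check: tr C = 0 and det C = -1), so C^24 = I since 24 is even.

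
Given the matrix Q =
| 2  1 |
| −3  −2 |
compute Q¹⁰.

Q² = I (check: tr Q = 0 and det Q = −1), so Q¹⁰ = I since 10 is even.

[[1, 0], [0, 1]]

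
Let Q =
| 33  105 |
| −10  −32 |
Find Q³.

[[237, 735], [−70, −218]]

tr Q = 1 and det Q = −6, so the characteristic polynomial is λ² − (1)λ + (−6) with roots −2 and 3.
Eigenvectors give P = [[−3, 7], [1, −2]] with P⁻¹ = [[2, 7], [1, 3]], and Q = P·diag(−2, 3)·P⁻¹.
Then Q³ = P·diag(−8, 27)·P⁻¹ = [[24, 189], [−8, −54]] · [[2, 7], [1, 3]] = [[237, 735], [−70, −218]].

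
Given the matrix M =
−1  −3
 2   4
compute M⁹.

tr M = 3 and det M = 2, so the characteristic polynomial is λ² − (3)λ + (2) with roots 1 and 2.
Eigenvectors give P = [[−3, −1], [2, 1]] with P⁻¹ = [[−1, −1], [2, 3]], and M = P·diag(1, 2)·P⁻¹.
Then M⁹ = P·diag(1, 512)·P⁻¹ = [[−3, −512], [2, 512]] · [[−1, −1], [2, 3]] = [[−1021, −1533], [1022, 1534]].

[[−1021, −1533], [1022, 1534]]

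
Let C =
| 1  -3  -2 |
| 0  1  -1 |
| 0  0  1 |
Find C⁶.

C = I + N where N = [[0, -3, -2], [0, 0, -1], [0, 0, 0]] is strictly upper-triangular, so N³ = 0.
(I + N)⁶ = I + 6·N + 15·N² = [[1, -18, 33], [0, 1, -6], [0, 0, 1]].

[[1, -18, 33], [0, 1, -6], [0, 0, 1]]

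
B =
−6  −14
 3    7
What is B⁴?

B² = B (a projection; rank 1, trace 1), so B⁴ = B.

[[−6, −14], [3, 7]]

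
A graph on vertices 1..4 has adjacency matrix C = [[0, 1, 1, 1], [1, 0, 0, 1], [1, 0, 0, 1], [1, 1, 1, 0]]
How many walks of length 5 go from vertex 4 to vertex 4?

The number of length-5 walks from vertex 4 to vertex 4 is entry (4,4) of C^5, where C is the adjacency matrix.
C^2 = [[3, 1, 1, 2], [1, 2, 2, 1], [1, 2, 2, 1], [2, 1, 1, 3]]
C^3 = [[4, 5, 5, 5], [5, 2, 2, 5], [5, 2, 2, 5], [5, 5, 5, 4]]
C^4 = [[15, 9, 9, 14], [9, 10, 10, 9], [9, 10, 10, 9], [14, 9, 9, 15]]
C^5 = [[32, 29, 29, 33], [29, 18, 18, 29], [29, 18, 18, 29], [33, 29, 29, 32]]

32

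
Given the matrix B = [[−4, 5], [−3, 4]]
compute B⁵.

B² = I (check: tr B = 0 and det B = −1), so B⁵ = B since 5 is odd.

[[−4, 5], [−3, 4]]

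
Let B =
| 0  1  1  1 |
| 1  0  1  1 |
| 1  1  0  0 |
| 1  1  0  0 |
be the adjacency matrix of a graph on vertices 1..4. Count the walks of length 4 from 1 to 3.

The number of length-4 walks from vertex 1 to vertex 3 is entry (1,3) of B^4, where B is the adjacency matrix.
B^2 = [[3, 2, 1, 1], [2, 3, 1, 1], [1, 1, 2, 2], [1, 1, 2, 2]]
B^3 = [[4, 5, 5, 5], [5, 4, 5, 5], [5, 5, 2, 2], [5, 5, 2, 2]]
B^4 = [[15, 14, 9, 9], [14, 15, 9, 9], [9, 9, 10, 10], [9, 9, 10, 10]]

9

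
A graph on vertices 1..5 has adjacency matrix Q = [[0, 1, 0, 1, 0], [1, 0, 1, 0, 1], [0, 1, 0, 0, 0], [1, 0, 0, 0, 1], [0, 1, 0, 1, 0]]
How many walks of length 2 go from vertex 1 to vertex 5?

2

The number of length-2 walks from vertex 1 to vertex 5 is entry (1,5) of Q², where Q is the adjacency matrix.
Q² = [[2, 0, 1, 0, 2], [0, 3, 0, 2, 0], [1, 0, 1, 0, 1], [0, 2, 0, 2, 0], [2, 0, 1, 0, 2]]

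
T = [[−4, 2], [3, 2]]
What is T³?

[[−100, 36], [54, 8]]

T² = [[22, −4], [−6, 10]]
T³ = [[−100, 36], [54, 8]]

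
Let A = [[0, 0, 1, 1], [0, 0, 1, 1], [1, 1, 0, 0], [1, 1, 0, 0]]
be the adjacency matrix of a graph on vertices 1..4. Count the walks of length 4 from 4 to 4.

8

The number of length-4 walks from vertex 4 to vertex 4 is entry (4,4) of A⁴, where A is the adjacency matrix.
A² = [[2, 2, 0, 0], [2, 2, 0, 0], [0, 0, 2, 2], [0, 0, 2, 2]]
A³ = [[0, 0, 4, 4], [0, 0, 4, 4], [4, 4, 0, 0], [4, 4, 0, 0]]
A⁴ = [[8, 8, 0, 0], [8, 8, 0, 0], [0, 0, 8, 8], [0, 0, 8, 8]]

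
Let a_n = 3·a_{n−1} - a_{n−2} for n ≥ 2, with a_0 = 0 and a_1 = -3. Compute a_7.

With companion matrix T = [[3, -1], [1, 0]], [a_n, a_{n−1}]ᵀ = T·[a_{n−1}, a_{n−2}]ᵀ, so [a_7, a_6]ᵀ = T⁶·[a_1, a_0]ᵀ.
T⁶ = [[377, -144], [144, -55]], giving [a_7, a_6]ᵀ = [[-1131], [-432]].

-1131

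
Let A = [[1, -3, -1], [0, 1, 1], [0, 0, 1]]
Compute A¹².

A = I + N where N = [[0, -3, -1], [0, 0, 1], [0, 0, 0]] is strictly upper-triangular, so N³ = 0.
(I + N)¹² = I + 12·N + 66·N² = [[1, -36, -210], [0, 1, 12], [0, 0, 1]].

[[1, -36, -210], [0, 1, 12], [0, 0, 1]]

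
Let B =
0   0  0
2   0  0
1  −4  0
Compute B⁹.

[[0, 0, 0], [0, 0, 0], [0, 0, 0]]

B is strictly triangular, hence nilpotent: B³ = 0, so B⁹ = 0.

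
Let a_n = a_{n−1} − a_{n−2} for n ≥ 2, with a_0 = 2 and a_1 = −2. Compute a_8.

With companion matrix B = [[1, −1], [1, 0]], [a_n, a_{n−1}]ᵀ = B·[a_{n−1}, a_{n−2}]ᵀ, so [a_8, a_7]ᵀ = B⁷·[a_1, a_0]ᵀ.
B⁷ = [[1, −1], [1, 0]], giving [a_8, a_7]ᵀ = [[−4], [−2]].

−4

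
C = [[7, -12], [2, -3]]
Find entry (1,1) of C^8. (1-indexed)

19681

tr C = 4 and det C = 3, so the characteristic polynomial is λ² − (4)λ + (3) with roots 1 and 3.
Eigenvectors give P = [[-2, 3], [-1, 1]] with P⁻¹ = [[1, -3], [1, -2]], and C = P·diag(1, 3)·P⁻¹.
Then C^8 = P·diag(1, 6561)·P⁻¹ = [[-2, 19683], [-1, 6561]] · [[1, -3], [1, -2]] = [[19681, -39360], [6560, -13119]].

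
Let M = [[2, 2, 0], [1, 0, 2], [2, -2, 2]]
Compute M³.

M² = [[6, 4, 4], [6, -2, 4], [6, 0, 0]]
M³ = [[24, 4, 16], [18, 4, 4], [12, 12, 0]]

[[24, 4, 16], [18, 4, 4], [12, 12, 0]]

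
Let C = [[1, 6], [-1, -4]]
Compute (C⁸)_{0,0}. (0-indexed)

tr C = -3 and det C = 2, so the characteristic polynomial is λ² − (-3)λ + (2) with roots -1 and -2.
Eigenvectors give P = [[-3, -2], [1, 1]] with P⁻¹ = [[-1, -2], [1, 3]], and C = P·diag(-1, -2)·P⁻¹.
Then C⁸ = P·diag(1, 256)·P⁻¹ = [[-3, -512], [1, 256]] · [[-1, -2], [1, 3]] = [[-509, -1530], [255, 766]].

-509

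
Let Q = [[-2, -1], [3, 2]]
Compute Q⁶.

[[1, 0], [0, 1]]

Q² = I (check: tr Q = 0 and det Q = -1), so Q⁶ = I since 6 is even.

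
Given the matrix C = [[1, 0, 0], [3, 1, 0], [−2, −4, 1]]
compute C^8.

[[1, 0, 0], [24, 1, 0], [−352, −32, 1]]

C = I + N where N = [[0, 0, 0], [3, 0, 0], [−2, −4, 0]] is strictly lower-triangular, so N^3 = 0.
(I + N)^8 = I + 8·N + 28·N^2 = [[1, 0, 0], [24, 1, 0], [−352, −32, 1]].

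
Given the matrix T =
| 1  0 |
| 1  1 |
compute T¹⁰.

T = I + N where N = [[0, 0], [1, 0]] is strictly lower-triangular, so N² = 0.
(I + N)¹⁰ = I + 10·N = [[1, 0], [10, 1]].

[[1, 0], [10, 1]]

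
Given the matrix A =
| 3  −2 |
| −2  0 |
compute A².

[[13, −6], [−6, 4]]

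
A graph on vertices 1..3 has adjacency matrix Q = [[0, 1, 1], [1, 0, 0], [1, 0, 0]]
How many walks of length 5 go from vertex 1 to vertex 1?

0

The number of length-5 walks from vertex 1 to vertex 1 is entry (1,1) of Q⁵, where Q is the adjacency matrix.
Q² = [[2, 0, 0], [0, 1, 1], [0, 1, 1]]
Q³ = [[0, 2, 2], [2, 0, 0], [2, 0, 0]]
Q⁴ = [[4, 0, 0], [0, 2, 2], [0, 2, 2]]
Q⁵ = [[0, 4, 4], [4, 0, 0], [4, 0, 0]]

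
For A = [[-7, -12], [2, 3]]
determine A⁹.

tr A = -4 and det A = 3, so the characteristic polynomial is λ² − (-4)λ + (3) with roots -3 and -1.
Eigenvectors give P = [[3, -2], [-1, 1]] with P⁻¹ = [[1, 2], [1, 3]], and A = P·diag(-3, -1)·P⁻¹.
Then A⁹ = P·diag(-19683, -1)·P⁻¹ = [[-59049, 2], [19683, -1]] · [[1, 2], [1, 3]] = [[-59047, -118092], [19682, 39363]].

[[-59047, -118092], [19682, 39363]]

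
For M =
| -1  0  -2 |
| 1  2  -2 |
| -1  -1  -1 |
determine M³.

[[-5, 0, -14], [7, 16, -14], [-7, -7, -5]]

M² = [[3, 2, 4], [3, 6, -4], [1, -1, 5]]
M³ = [[-5, 0, -14], [7, 16, -14], [-7, -7, -5]]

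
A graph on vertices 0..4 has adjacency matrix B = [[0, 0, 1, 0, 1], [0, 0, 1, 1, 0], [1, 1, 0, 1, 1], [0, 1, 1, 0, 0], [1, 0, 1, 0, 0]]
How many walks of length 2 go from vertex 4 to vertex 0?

1

The number of length-2 walks from vertex 4 to vertex 0 is entry (4,0) of B², where B is the adjacency matrix.
B² = [[2, 1, 1, 1, 1], [1, 2, 1, 1, 1], [1, 1, 4, 1, 1], [1, 1, 1, 2, 1], [1, 1, 1, 1, 2]]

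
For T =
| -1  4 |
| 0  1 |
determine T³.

T² = I (check: tr T = 0 and det T = -1), so T³ = T since 3 is odd.

[[-1, 4], [0, 1]]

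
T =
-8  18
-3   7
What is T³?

[[-26, 54], [-9, 19]]

tr T = -1 and det T = -2, so the characteristic polynomial is λ² − (-1)λ + (-2) with roots -2 and 1.
Eigenvectors give P = [[3, 2], [1, 1]] with P⁻¹ = [[1, -2], [-1, 3]], and T = P·diag(-2, 1)·P⁻¹.
Then T³ = P·diag(-8, 1)·P⁻¹ = [[-24, 2], [-8, 1]] · [[1, -2], [-1, 3]] = [[-26, 54], [-9, 19]].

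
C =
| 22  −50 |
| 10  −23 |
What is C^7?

tr C = −1 and det C = −6, so the characteristic polynomial is λ² − (−1)λ + (−6) with roots 2 and −3.
Eigenvectors give P = [[5, −2], [2, −1]] with P⁻¹ = [[1, −2], [2, −5]], and C = P·diag(2, −3)·P⁻¹.
Then C^7 = P·diag(128, −2187)·P⁻¹ = [[640, 4374], [256, 2187]] · [[1, −2], [2, −5]] = [[9388, −23150], [4630, −11447]].

[[9388, −23150], [4630, −11447]]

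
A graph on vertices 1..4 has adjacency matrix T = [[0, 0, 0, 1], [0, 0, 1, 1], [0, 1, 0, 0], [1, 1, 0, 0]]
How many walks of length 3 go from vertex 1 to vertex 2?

0

The number of length-3 walks from vertex 1 to vertex 2 is entry (1,2) of T^3, where T is the adjacency matrix.
T^2 = [[1, 1, 0, 0], [1, 2, 0, 0], [0, 0, 1, 1], [0, 0, 1, 2]]
T^3 = [[0, 0, 1, 2], [0, 0, 2, 3], [1, 2, 0, 0], [2, 3, 0, 0]]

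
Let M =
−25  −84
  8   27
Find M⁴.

tr M = 2 and det M = −3, so the characteristic polynomial is λ² − (2)λ + (−3) with roots −1 and 3.
Eigenvectors give P = [[7, 3], [−2, −1]] with P⁻¹ = [[1, 3], [−2, −7]], and M = P·diag(−1, 3)·P⁻¹.
Then M⁴ = P·diag(1, 81)·P⁻¹ = [[7, 243], [−2, −81]] · [[1, 3], [−2, −7]] = [[−479, −1680], [160, 561]].

[[−479, −1680], [160, 561]]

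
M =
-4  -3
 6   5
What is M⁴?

[[-14, -15], [30, 31]]

tr M = 1 and det M = -2, so the characteristic polynomial is λ² − (1)λ + (-2) with roots -1 and 2.
Eigenvectors give P = [[-1, -1], [1, 2]] with P⁻¹ = [[-2, -1], [1, 1]], and M = P·diag(-1, 2)·P⁻¹.
Then M⁴ = P·diag(1, 16)·P⁻¹ = [[-1, -16], [1, 32]] · [[-2, -1], [1, 1]] = [[-14, -15], [30, 31]].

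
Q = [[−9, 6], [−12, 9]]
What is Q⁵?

tr Q = 0 and det Q = −9, so the characteristic polynomial is λ² − (0)λ + (−9) with roots 3 and −3.
Eigenvectors give P = [[−1, 1], [−2, 1]] with P⁻¹ = [[1, −1], [2, −1]], and Q = P·diag(3, −3)·P⁻¹.
Then Q⁵ = P·diag(243, −243)·P⁻¹ = [[−243, −243], [−486, −243]] · [[1, −1], [2, −1]] = [[−729, 486], [−972, 729]].

[[−729, 486], [−972, 729]]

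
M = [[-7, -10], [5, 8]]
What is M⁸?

tr M = 1 and det M = -6, so the characteristic polynomial is λ² − (1)λ + (-6) with roots 3 and -2.
Eigenvectors give P = [[-1, -2], [1, 1]] with P⁻¹ = [[1, 2], [-1, -1]], and M = P·diag(3, -2)·P⁻¹.
Then M⁸ = P·diag(6561, 256)·P⁻¹ = [[-6561, -512], [6561, 256]] · [[1, 2], [-1, -1]] = [[-6049, -12610], [6305, 12866]].

[[-6049, -12610], [6305, 12866]]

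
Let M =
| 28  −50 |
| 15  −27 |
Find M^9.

tr M = 1 and det M = −6, so the characteristic polynomial is λ² − (1)λ + (−6) with roots 3 and −2.
Eigenvectors give P = [[−2, 5], [−1, 3]] with P⁻¹ = [[−3, 5], [−1, 2]], and M = P·diag(3, −2)·P⁻¹.
Then M^9 = P·diag(19683, −512)·P⁻¹ = [[−39366, −2560], [−19683, −1536]] · [[−3, 5], [−1, 2]] = [[120658, −201950], [60585, −101487]].

[[120658, −201950], [60585, −101487]]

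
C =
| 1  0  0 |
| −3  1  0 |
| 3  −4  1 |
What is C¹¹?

C = I + N where N = [[0, 0, 0], [−3, 0, 0], [3, −4, 0]] is strictly lower-triangular, so N³ = 0.
(I + N)¹¹ = I + 11·N + 55·N² = [[1, 0, 0], [−33, 1, 0], [693, −44, 1]].

[[1, 0, 0], [−33, 1, 0], [693, −44, 1]]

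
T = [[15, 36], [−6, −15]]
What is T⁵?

[[1215, 2916], [−486, −1215]]

tr T = 0 and det T = −9, so the characteristic polynomial is λ² − (0)λ + (−9) with roots 3 and −3.
Eigenvectors give P = [[3, −2], [−1, 1]] with P⁻¹ = [[1, 2], [1, 3]], and T = P·diag(3, −3)·P⁻¹.
Then T⁵ = P·diag(243, −243)·P⁻¹ = [[729, 486], [−243, −243]] · [[1, 2], [1, 3]] = [[1215, 2916], [−486, −1215]].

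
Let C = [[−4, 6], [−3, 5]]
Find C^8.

[[−254, 510], [−255, 511]]

tr C = 1 and det C = −2, so the characteristic polynomial is λ² − (1)λ + (−2) with roots 2 and −1.
Eigenvectors give P = [[−1, 2], [−1, 1]] with P⁻¹ = [[1, −2], [1, −1]], and C = P·diag(2, −1)·P⁻¹.
Then C^8 = P·diag(256, 1)·P⁻¹ = [[−256, 2], [−256, 1]] · [[1, −2], [1, −1]] = [[−254, 510], [−255, 511]].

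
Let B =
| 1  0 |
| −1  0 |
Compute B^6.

[[1, 0], [−1, 0]]

B² = B (a projection; rank 1, trace 1), so B^6 = B.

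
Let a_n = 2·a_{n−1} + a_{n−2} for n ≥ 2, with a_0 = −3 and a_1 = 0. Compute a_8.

−507

With companion matrix Q = [[2, 1], [1, 0]], [a_n, a_{n−1}]ᵀ = Q·[a_{n−1}, a_{n−2}]ᵀ, so [a_8, a_7]ᵀ = Q^7·[a_1, a_0]ᵀ.
Q^7 = [[408, 169], [169, 70]], giving [a_8, a_7]ᵀ = [[−507], [−210]].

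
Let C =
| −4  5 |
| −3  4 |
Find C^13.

[[−4, 5], [−3, 4]]

C² = I (check: tr C = 0 and det C = −1), so C^13 = C since 13 is odd.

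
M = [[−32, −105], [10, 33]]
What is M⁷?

[[−14018, −48615], [4630, 16077]]

tr M = 1 and det M = −6, so the characteristic polynomial is λ² − (1)λ + (−6) with roots −2 and 3.
Eigenvectors give P = [[7, −3], [−2, 1]] with P⁻¹ = [[1, 3], [2, 7]], and M = P·diag(−2, 3)·P⁻¹.
Then M⁷ = P·diag(−128, 2187)·P⁻¹ = [[−896, −6561], [256, 2187]] · [[1, 3], [2, 7]] = [[−14018, −48615], [4630, 16077]].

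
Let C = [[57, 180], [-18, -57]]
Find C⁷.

[[41553, 131220], [-13122, -41553]]

tr C = 0 and det C = -9, so the characteristic polynomial is λ² − (0)λ + (-9) with roots 3 and -3.
Eigenvectors give P = [[10, -3], [-3, 1]] with P⁻¹ = [[1, 3], [3, 10]], and C = P·diag(3, -3)·P⁻¹.
Then C⁷ = P·diag(2187, -2187)·P⁻¹ = [[21870, 6561], [-6561, -2187]] · [[1, 3], [3, 10]] = [[41553, 131220], [-13122, -41553]].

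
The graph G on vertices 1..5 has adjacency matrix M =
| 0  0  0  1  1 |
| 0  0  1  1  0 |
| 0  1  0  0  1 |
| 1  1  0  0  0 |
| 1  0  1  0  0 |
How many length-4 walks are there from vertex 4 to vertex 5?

4

The number of length-4 walks from vertex 4 to vertex 5 is entry (4,5) of M⁴, where M is the adjacency matrix.
M² = [[2, 1, 1, 0, 0], [1, 2, 0, 0, 1], [1, 0, 2, 1, 0], [0, 0, 1, 2, 1], [0, 1, 0, 1, 2]]
M³ = [[0, 1, 1, 3, 3], [1, 0, 3, 3, 1], [1, 3, 0, 1, 3], [3, 3, 1, 0, 1], [3, 1, 3, 1, 0]]
M⁴ = [[6, 4, 4, 1, 1], [4, 6, 1, 1, 4], [4, 1, 6, 4, 1], [1, 1, 4, 6, 4], [1, 4, 1, 4, 6]]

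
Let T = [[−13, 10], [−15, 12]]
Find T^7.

tr T = −1 and det T = −6, so the characteristic polynomial is λ² − (−1)λ + (−6) with roots 2 and −3.
Eigenvectors give P = [[−2, 1], [−3, 1]] with P⁻¹ = [[1, −1], [3, −2]], and T = P·diag(2, −3)·P⁻¹.
Then T^7 = P·diag(128, −2187)·P⁻¹ = [[−256, −2187], [−384, −2187]] · [[1, −1], [3, −2]] = [[−6817, 4630], [−6945, 4758]].

[[−6817, 4630], [−6945, 4758]]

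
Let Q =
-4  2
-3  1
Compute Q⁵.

[[-94, 62], [-93, 61]]

tr Q = -3 and det Q = 2, so the characteristic polynomial is λ² − (-3)λ + (2) with roots -1 and -2.
Eigenvectors give P = [[-2, 1], [-3, 1]] with P⁻¹ = [[1, -1], [3, -2]], and Q = P·diag(-1, -2)·P⁻¹.
Then Q⁵ = P·diag(-1, -32)·P⁻¹ = [[2, -32], [3, -32]] · [[1, -1], [3, -2]] = [[-94, 62], [-93, 61]].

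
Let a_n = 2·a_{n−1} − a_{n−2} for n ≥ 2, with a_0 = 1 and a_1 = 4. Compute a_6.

19

With companion matrix T = [[2, −1], [1, 0]], [a_n, a_{n−1}]ᵀ = T·[a_{n−1}, a_{n−2}]ᵀ, so [a_6, a_5]ᵀ = T^5·[a_1, a_0]ᵀ.
T^5 = [[6, −5], [5, −4]], giving [a_6, a_5]ᵀ = [[19], [16]].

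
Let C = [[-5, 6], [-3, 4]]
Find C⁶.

tr C = -1 and det C = -2, so the characteristic polynomial is λ² − (-1)λ + (-2) with roots -2 and 1.
Eigenvectors give P = [[2, 1], [1, 1]] with P⁻¹ = [[1, -1], [-1, 2]], and C = P·diag(-2, 1)·P⁻¹.
Then C⁶ = P·diag(64, 1)·P⁻¹ = [[128, 1], [64, 1]] · [[1, -1], [-1, 2]] = [[127, -126], [63, -62]].

[[127, -126], [63, -62]]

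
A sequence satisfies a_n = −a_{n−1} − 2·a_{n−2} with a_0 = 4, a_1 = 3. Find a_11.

With companion matrix T = [[−1, −2], [1, 0]], [a_n, a_{n−1}]ᵀ = T·[a_{n−1}, a_{n−2}]ᵀ, so [a_11, a_10]ᵀ = T^10·[a_1, a_0]ᵀ.
T^10 = [[23, −22], [11, 34]], giving [a_11, a_10]ᵀ = [[−19], [169]].

−19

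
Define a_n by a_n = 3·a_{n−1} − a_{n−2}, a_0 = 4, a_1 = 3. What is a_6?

With companion matrix C = [[3, −1], [1, 0]], [a_n, a_{n−1}]ᵀ = C·[a_{n−1}, a_{n−2}]ᵀ, so [a_6, a_5]ᵀ = C⁵·[a_1, a_0]ᵀ.
C⁵ = [[144, −55], [55, −21]], giving [a_6, a_5]ᵀ = [[212], [81]].

212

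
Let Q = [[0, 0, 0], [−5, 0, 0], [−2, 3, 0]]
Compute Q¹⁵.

Q is strictly triangular, hence nilpotent: Q³ = 0, so Q¹⁵ = 0.

[[0, 0, 0], [0, 0, 0], [0, 0, 0]]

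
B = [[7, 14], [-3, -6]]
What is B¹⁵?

[[7, 14], [-3, -6]]

B² = B (a projection; rank 1, trace 1), so B¹⁵ = B.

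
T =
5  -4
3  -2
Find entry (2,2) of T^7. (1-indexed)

-380

tr T = 3 and det T = 2, so the characteristic polynomial is λ² − (3)λ + (2) with roots 2 and 1.
Eigenvectors give P = [[4, 1], [3, 1]] with P⁻¹ = [[1, -1], [-3, 4]], and T = P·diag(2, 1)·P⁻¹.
Then T^7 = P·diag(128, 1)·P⁻¹ = [[512, 1], [384, 1]] · [[1, -1], [-3, 4]] = [[509, -508], [381, -380]].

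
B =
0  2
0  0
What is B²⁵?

[[0, 0], [0, 0]]

B is strictly triangular, hence nilpotent: B² = 0, so B²⁵ = 0.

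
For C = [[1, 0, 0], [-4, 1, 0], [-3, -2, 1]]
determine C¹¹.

C = I + N where N = [[0, 0, 0], [-4, 0, 0], [-3, -2, 0]] is strictly lower-triangular, so N³ = 0.
(I + N)¹¹ = I + 11·N + 55·N² = [[1, 0, 0], [-44, 1, 0], [407, -22, 1]].

[[1, 0, 0], [-44, 1, 0], [407, -22, 1]]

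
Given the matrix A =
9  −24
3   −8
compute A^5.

[[9, −24], [3, −8]]

A² = A (a projection; rank 1, trace 1), so A^5 = A.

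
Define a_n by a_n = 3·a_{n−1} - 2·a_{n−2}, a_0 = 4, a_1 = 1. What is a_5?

With companion matrix T = [[3, -2], [1, 0]], [a_n, a_{n−1}]ᵀ = T·[a_{n−1}, a_{n−2}]ᵀ, so [a_5, a_4]ᵀ = T^4·[a_1, a_0]ᵀ.
T^4 = [[31, -30], [15, -14]], giving [a_5, a_4]ᵀ = [[-89], [-41]].

-89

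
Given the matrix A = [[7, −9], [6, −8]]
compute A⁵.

tr A = −1 and det A = −2, so the characteristic polynomial is λ² − (−1)λ + (−2) with roots 1 and −2.
Eigenvectors give P = [[3, 1], [2, 1]] with P⁻¹ = [[1, −1], [−2, 3]], and A = P·diag(1, −2)·P⁻¹.
Then A⁵ = P·diag(1, −32)·P⁻¹ = [[3, −32], [2, −32]] · [[1, −1], [−2, 3]] = [[67, −99], [66, −98]].

[[67, −99], [66, −98]]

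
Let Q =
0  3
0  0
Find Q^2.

[[0, 0], [0, 0]]

Q is strictly triangular, hence nilpotent: Q^2 = 0, so Q^2 = 0.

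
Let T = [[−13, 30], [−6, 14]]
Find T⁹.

[[−2053, 5130], [−1026, 2564]]

tr T = 1 and det T = −2, so the characteristic polynomial is λ² − (1)λ + (−2) with roots 2 and −1.
Eigenvectors give P = [[2, 5], [1, 2]] with P⁻¹ = [[−2, 5], [1, −2]], and T = P·diag(2, −1)·P⁻¹.
Then T⁹ = P·diag(512, −1)·P⁻¹ = [[1024, −5], [512, −2]] · [[−2, 5], [1, −2]] = [[−2053, 5130], [−1026, 2564]].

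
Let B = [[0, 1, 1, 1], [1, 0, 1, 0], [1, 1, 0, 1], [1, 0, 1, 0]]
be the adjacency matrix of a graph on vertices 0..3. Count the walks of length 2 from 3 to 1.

2

The number of length-2 walks from vertex 3 to vertex 1 is entry (3,1) of B², where B is the adjacency matrix.
B² = [[3, 1, 2, 1], [1, 2, 1, 2], [2, 1, 3, 1], [1, 2, 1, 2]]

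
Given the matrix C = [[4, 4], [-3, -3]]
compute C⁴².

C² = C (a projection; rank 1, trace 1), so C⁴² = C.

[[4, 4], [-3, -3]]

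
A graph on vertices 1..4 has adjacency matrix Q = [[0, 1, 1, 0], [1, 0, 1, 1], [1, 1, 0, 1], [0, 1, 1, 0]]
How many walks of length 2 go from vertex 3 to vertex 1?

The number of length-2 walks from vertex 3 to vertex 1 is entry (3,1) of Q^2, where Q is the adjacency matrix.
Q^2 = [[2, 1, 1, 2], [1, 3, 2, 1], [1, 2, 3, 1], [2, 1, 1, 2]]

1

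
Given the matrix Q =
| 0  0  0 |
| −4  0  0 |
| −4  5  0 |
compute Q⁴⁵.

Q is strictly triangular, hence nilpotent: Q³ = 0, so Q⁴⁵ = 0.

[[0, 0, 0], [0, 0, 0], [0, 0, 0]]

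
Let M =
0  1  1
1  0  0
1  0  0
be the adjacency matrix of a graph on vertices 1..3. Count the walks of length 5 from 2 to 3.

The number of length-5 walks from vertex 2 to vertex 3 is entry (2,3) of M⁵, where M is the adjacency matrix.
M² = [[2, 0, 0], [0, 1, 1], [0, 1, 1]]
M³ = [[0, 2, 2], [2, 0, 0], [2, 0, 0]]
M⁴ = [[4, 0, 0], [0, 2, 2], [0, 2, 2]]
M⁵ = [[0, 4, 4], [4, 0, 0], [4, 0, 0]]

0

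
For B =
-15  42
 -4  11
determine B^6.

[[5097, -15288], [1456, -4367]]

tr B = -4 and det B = 3, so the characteristic polynomial is λ² − (-4)λ + (3) with roots -3 and -1.
Eigenvectors give P = [[-7, -3], [-2, -1]] with P⁻¹ = [[-1, 3], [2, -7]], and B = P·diag(-3, -1)·P⁻¹.
Then B^6 = P·diag(729, 1)·P⁻¹ = [[-5103, -3], [-1458, -1]] · [[-1, 3], [2, -7]] = [[5097, -15288], [1456, -4367]].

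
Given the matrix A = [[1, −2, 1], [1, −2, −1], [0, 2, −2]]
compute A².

[[−1, 4, 1], [−1, 0, 5], [2, −8, 2]]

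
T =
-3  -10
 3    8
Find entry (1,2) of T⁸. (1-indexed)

-63050

tr T = 5 and det T = 6, so the characteristic polynomial is λ² − (5)λ + (6) with roots 2 and 3.
Eigenvectors give P = [[-2, -5], [1, 3]] with P⁻¹ = [[-3, -5], [1, 2]], and T = P·diag(2, 3)·P⁻¹.
Then T⁸ = P·diag(256, 6561)·P⁻¹ = [[-512, -32805], [256, 19683]] · [[-3, -5], [1, 2]] = [[-31269, -63050], [18915, 38086]].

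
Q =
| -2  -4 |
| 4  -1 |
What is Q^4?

Q^2 = [[-12, 12], [-12, -15]]
Q^3 = [[72, 36], [-36, 63]]
Q^4 = [[0, -324], [324, 81]]

[[0, -324], [324, 81]]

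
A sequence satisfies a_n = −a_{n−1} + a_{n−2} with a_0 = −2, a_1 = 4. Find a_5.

With companion matrix Q = [[−1, 1], [1, 0]], [a_n, a_{n−1}]ᵀ = Q·[a_{n−1}, a_{n−2}]ᵀ, so [a_5, a_4]ᵀ = Q⁴·[a_1, a_0]ᵀ.
Q⁴ = [[5, −3], [−3, 2]], giving [a_5, a_4]ᵀ = [[26], [−16]].

26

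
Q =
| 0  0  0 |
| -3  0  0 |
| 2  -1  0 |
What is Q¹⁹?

[[0, 0, 0], [0, 0, 0], [0, 0, 0]]

Q is strictly triangular, hence nilpotent: Q³ = 0, so Q¹⁹ = 0.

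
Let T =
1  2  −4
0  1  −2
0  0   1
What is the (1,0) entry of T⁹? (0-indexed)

0

T = I + N where N = [[0, 2, −4], [0, 0, −2], [0, 0, 0]] is strictly upper-triangular, so N³ = 0.
(I + N)⁹ = I + 9·N + 36·N² = [[1, 18, −180], [0, 1, −18], [0, 0, 1]].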